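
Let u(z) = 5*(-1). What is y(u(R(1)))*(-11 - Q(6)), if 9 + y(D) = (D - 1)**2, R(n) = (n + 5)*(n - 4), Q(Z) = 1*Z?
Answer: -459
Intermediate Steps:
Q(Z) = Z
R(n) = (-4 + n)*(5 + n) (R(n) = (5 + n)*(-4 + n) = (-4 + n)*(5 + n))
u(z) = -5
y(D) = -9 + (-1 + D)**2 (y(D) = -9 + (D - 1)**2 = -9 + (-1 + D)**2)
y(u(R(1)))*(-11 - Q(6)) = (-9 + (-1 - 5)**2)*(-11 - 1*6) = (-9 + (-6)**2)*(-11 - 6) = (-9 + 36)*(-17) = 27*(-17) = -459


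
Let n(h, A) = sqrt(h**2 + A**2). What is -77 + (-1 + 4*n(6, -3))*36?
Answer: -113 + 432*sqrt(5) ≈ 852.98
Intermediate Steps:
n(h, A) = sqrt(A**2 + h**2)
-77 + (-1 + 4*n(6, -3))*36 = -77 + (-1 + 4*sqrt((-3)**2 + 6**2))*36 = -77 + (-1 + 4*sqrt(9 + 36))*36 = -77 + (-1 + 4*sqrt(45))*36 = -77 + (-1 + 4*(3*sqrt(5)))*36 = -77 + (-1 + 12*sqrt(5))*36 = -77 + (-36 + 432*sqrt(5)) = -113 + 432*sqrt(5)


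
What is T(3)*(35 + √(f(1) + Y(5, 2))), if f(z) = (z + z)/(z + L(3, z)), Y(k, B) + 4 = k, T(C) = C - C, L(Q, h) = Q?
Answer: 0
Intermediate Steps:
T(C) = 0
Y(k, B) = -4 + k
f(z) = 2*z/(3 + z) (f(z) = (z + z)/(z + 3) = (2*z)/(3 + z) = 2*z/(3 + z))
T(3)*(35 + √(f(1) + Y(5, 2))) = 0*(35 + √(2*1/(3 + 1) + (-4 + 5))) = 0*(35 + √(2*1/4 + 1)) = 0*(35 + √(2*1*(¼) + 1)) = 0*(35 + √(½ + 1)) = 0*(35 + √(3/2)) = 0*(35 + √6/2) = 0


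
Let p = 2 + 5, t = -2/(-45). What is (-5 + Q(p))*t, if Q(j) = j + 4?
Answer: 4/15 ≈ 0.26667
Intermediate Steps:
t = 2/45 (t = -2*(-1/45) = 2/45 ≈ 0.044444)
p = 7
Q(j) = 4 + j
(-5 + Q(p))*t = (-5 + (4 + 7))*(2/45) = (-5 + 11)*(2/45) = 6*(2/45) = 4/15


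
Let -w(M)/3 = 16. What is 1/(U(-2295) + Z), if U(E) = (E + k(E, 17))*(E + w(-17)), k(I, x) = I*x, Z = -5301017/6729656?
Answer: 6729656/651358890069463 ≈ 1.0332e-8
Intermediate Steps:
w(M) = -48 (w(M) = -3*16 = -48)
Z = -5301017/6729656 (Z = -5301017*1/6729656 = -5301017/6729656 ≈ -0.78771)
U(E) = 18*E*(-48 + E) (U(E) = (E + E*17)*(E - 48) = (E + 17*E)*(-48 + E) = (18*E)*(-48 + E) = 18*E*(-48 + E))
1/(U(-2295) + Z) = 1/(18*(-2295)*(-48 - 2295) - 5301017/6729656) = 1/(18*(-2295)*(-2343) - 5301017/6729656) = 1/(96789330 - 5301017/6729656) = 1/(651358890069463/6729656) = 6729656/651358890069463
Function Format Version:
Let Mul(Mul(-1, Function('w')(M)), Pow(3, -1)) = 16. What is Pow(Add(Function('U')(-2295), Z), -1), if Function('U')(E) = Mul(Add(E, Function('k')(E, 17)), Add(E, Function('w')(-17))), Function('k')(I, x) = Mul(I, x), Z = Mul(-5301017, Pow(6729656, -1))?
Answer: Rational(6729656, 651358890069463) ≈ 1.0332e-8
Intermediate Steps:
Function('w')(M) = -48 (Function('w')(M) = Mul(-3, 16) = -48)
Z = Rational(-5301017, 6729656) (Z = Mul(-5301017, Rational(1, 6729656)) = Rational(-5301017, 6729656) ≈ -0.78771)
Function('U')(E) = Mul(18, E, Add(-48, E)) (Function('U')(E) = Mul(Add(E, Mul(E, 17)), Add(E, -48)) = Mul(Add(E, Mul(17, E)), Add(-48, E)) = Mul(Mul(18, E), Add(-48, E)) = Mul(18, E, Add(-48, E)))
Pow(Add(Function('U')(-2295), Z), -1) = Pow(Add(Mul(18, -2295, Add(-48, -2295)), Rational(-5301017, 6729656)), -1) = Pow(Add(Mul(18, -2295, -2343), Rational(-5301017, 6729656)), -1) = Pow(Add(96789330, Rational(-5301017, 6729656)), -1) = Pow(Rational(651358890069463, 6729656), -1) = Rational(6729656, 651358890069463)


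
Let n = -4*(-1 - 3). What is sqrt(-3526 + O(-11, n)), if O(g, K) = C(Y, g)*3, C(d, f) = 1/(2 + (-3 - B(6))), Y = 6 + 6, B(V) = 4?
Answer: I*sqrt(88165)/5 ≈ 59.385*I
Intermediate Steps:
n = 16 (n = -4*(-4) = 16)
Y = 12
C(d, f) = -1/5 (C(d, f) = 1/(2 + (-3 - 1*4)) = 1/(2 + (-3 - 4)) = 1/(2 - 7) = 1/(-5) = -1/5)
O(g, K) = -3/5 (O(g, K) = -1/5*3 = -3/5)
sqrt(-3526 + O(-11, n)) = sqrt(-3526 - 3/5) = sqrt(-17633/5) = I*sqrt(88165)/5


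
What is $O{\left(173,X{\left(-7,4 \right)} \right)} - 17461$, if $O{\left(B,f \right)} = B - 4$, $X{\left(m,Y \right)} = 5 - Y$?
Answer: $-17292$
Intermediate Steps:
$O{\left(B,f \right)} = -4 + B$
$O{\left(173,X{\left(-7,4 \right)} \right)} - 17461 = \left(-4 + 173\right) - 17461 = 169 - 17461 = -17292$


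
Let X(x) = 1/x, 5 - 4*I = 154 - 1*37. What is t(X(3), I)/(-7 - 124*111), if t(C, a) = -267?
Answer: 267/13771 ≈ 0.019389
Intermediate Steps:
I = -28 (I = 5/4 - (154 - 1*37)/4 = 5/4 - (154 - 37)/4 = 5/4 - ¼*117 = 5/4 - 117/4 = -28)
t(X(3), I)/(-7 - 124*111) = -267/(-7 - 124*111) = -267/(-7 - 13764) = -267/(-13771) = -267*(-1/13771) = 267/13771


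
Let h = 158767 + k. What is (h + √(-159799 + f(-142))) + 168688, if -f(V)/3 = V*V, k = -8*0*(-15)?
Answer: 327455 + I*√220291 ≈ 3.2746e+5 + 469.35*I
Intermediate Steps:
k = 0 (k = 0*(-15) = 0)
f(V) = -3*V² (f(V) = -3*V*V = -3*V²)
h = 158767 (h = 158767 + 0 = 158767)
(h + √(-159799 + f(-142))) + 168688 = (158767 + √(-159799 - 3*(-142)²)) + 168688 = (158767 + √(-159799 - 3*20164)) + 168688 = (158767 + √(-159799 - 60492)) + 168688 = (158767 + √(-220291)) + 168688 = (158767 + I*√220291) + 168688 = 327455 + I*√220291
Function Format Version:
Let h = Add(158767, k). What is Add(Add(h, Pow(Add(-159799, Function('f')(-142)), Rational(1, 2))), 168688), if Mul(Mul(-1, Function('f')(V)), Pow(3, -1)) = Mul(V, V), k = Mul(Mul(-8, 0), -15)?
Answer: Add(327455, Mul(I, Pow(220291, Rational(1, 2)))) ≈ Add(3.2746e+5, Mul(469.35, I))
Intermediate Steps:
k = 0 (k = Mul(0, -15) = 0)
Function('f')(V) = Mul(-3, Pow(V, 2)) (Function('f')(V) = Mul(-3, Mul(V, V)) = Mul(-3, Pow(V, 2)))
h = 158767 (h = Add(158767, 0) = 158767)
Add(Add(h, Pow(Add(-159799, Function('f')(-142)), Rational(1, 2))), 168688) = Add(Add(158767, Pow(Add(-159799, Mul(-3, Pow(-142, 2))), Rational(1, 2))), 168688) = Add(Add(158767, Pow(Add(-159799, Mul(-3, 20164)), Rational(1, 2))), 168688) = Add(Add(158767, Pow(Add(-159799, -60492), Rational(1, 2))), 168688) = Add(Add(158767, Pow(-220291, Rational(1, 2))), 168688) = Add(Add(158767, Mul(I, Pow(220291, Rational(1, 2)))), 168688) = Add(327455, Mul(I, Pow(220291, Rational(1, 2))))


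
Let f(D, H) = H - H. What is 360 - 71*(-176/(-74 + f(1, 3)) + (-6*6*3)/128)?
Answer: 297233/1184 ≈ 251.04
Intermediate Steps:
f(D, H) = 0
360 - 71*(-176/(-74 + f(1, 3)) + (-6*6*3)/128) = 360 - 71*(-176/(-74 + 0) + (-6*6*3)/128) = 360 - 71*(-176/(-74) - 36*3*(1/128)) = 360 - 71*(-176*(-1/74) - 108*1/128) = 360 - 71*(88/37 - 27/32) = 360 - 71*1817/1184 = 360 - 129007/1184 = 297233/1184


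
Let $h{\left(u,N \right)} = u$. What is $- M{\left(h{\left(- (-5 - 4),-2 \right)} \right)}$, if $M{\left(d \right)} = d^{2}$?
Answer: $-81$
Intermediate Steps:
$- M{\left(h{\left(- (-5 - 4),-2 \right)} \right)} = - \left(- (-5 - 4)\right)^{2} = - \left(\left(-1\right) \left(-9\right)\right)^{2} = - 9^{2} = \left(-1\right) 81 = -81$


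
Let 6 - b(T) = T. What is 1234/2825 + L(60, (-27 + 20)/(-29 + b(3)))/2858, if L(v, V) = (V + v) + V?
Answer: 48071311/104960050 ≈ 0.45800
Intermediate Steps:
b(T) = 6 - T
L(v, V) = v + 2*V
1234/2825 + L(60, (-27 + 20)/(-29 + b(3)))/2858 = 1234/2825 + (60 + 2*((-27 + 20)/(-29 + (6 - 1*3))))/2858 = 1234*(1/2825) + (60 + 2*(-7/(-29 + (6 - 3))))*(1/2858) = 1234/2825 + (60 + 2*(-7/(-29 + 3)))*(1/2858) = 1234/2825 + (60 + 2*(-7/(-26)))*(1/2858) = 1234/2825 + (60 + 2*(-7*(-1/26)))*(1/2858) = 1234/2825 + (60 + 2*(7/26))*(1/2858) = 1234/2825 + (60 + 7/13)*(1/2858) = 1234/2825 + (787/13)*(1/2858) = 1234/2825 + 787/37154 = 48071311/104960050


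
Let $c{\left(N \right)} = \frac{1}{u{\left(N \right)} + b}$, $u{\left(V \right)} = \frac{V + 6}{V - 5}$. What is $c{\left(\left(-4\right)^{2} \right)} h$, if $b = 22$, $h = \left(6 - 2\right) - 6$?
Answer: $- \frac{1}{12} \approx -0.083333$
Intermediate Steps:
$h = -2$ ($h = 4 - 6 = -2$)
$u{\left(V \right)} = \frac{6 + V}{-5 + V}$
$c{\left(N \right)} = \frac{1}{22 + \frac{6 + N}{-5 + N}}$ ($c{\left(N \right)} = \frac{1}{\frac{6 + N}{-5 + N} + 22} = \frac{1}{22 + \frac{6 + N}{-5 + N}}$)
$c{\left(\left(-4\right)^{2} \right)} h = \frac{-5 + \left(-4\right)^{2}}{-104 + 23 \left(-4\right)^{2}} \left(-2\right) = \frac{-5 + 16}{-104 + 23 \cdot 16} \left(-2\right) = \frac{1}{-104 + 368} \cdot 11 \left(-2\right) = \frac{1}{264} \cdot 11 \left(-2\right) = \frac{1}{24} \left(-2\right) = - \frac{1}{12}$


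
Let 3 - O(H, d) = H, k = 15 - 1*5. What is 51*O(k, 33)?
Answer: -357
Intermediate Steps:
k = 10 (k = 15 - 5 = 10)
O(H, d) = 3 - H
51*O(k, 33) = 51*(3 - 1*10) = 51*(3 - 10) = 51*(-7) = -357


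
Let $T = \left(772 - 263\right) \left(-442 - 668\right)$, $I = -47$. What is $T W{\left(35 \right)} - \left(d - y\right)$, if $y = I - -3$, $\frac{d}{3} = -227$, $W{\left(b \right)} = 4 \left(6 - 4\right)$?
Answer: $-4519283$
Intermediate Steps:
$W{\left(b \right)} = 8$ ($W{\left(b \right)} = 4 \cdot 2 = 8$)
$T = -564990$ ($T = 509 \left(-1110\right) = -564990$)
$d = -681$ ($d = 3 \left(-227\right) = -681$)
$y = -44$ ($y = -47 - -3 = -47 + 3 = -44$)
$T W{\left(35 \right)} - \left(d - y\right) = \left(-564990\right) 8 - -637 = -4519920 + \left(-44 + 681\right) = -4519920 + 637 = -4519283$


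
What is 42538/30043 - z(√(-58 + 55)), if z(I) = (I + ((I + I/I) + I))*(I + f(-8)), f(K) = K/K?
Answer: 282882/30043 - 4*I*√3 ≈ 9.4159 - 6.9282*I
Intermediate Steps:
f(K) = 1
z(I) = (1 + I)*(1 + 3*I) (z(I) = (I + ((I + I/I) + I))*(I + 1) = (I + ((I + 1) + I))*(1 + I) = (I + ((1 + I) + I))*(1 + I) = (I + (1 + 2*I))*(1 + I) = (1 + 3*I)*(1 + I) = (1 + I)*(1 + 3*I))
42538/30043 - z(√(-58 + 55)) = 42538/30043 - (1 + 3*(√(-58 + 55))² + 4*√(-58 + 55)) = 42538*(1/30043) - (1 + 3*(√(-3))² + 4*√(-3)) = 42538/30043 - (1 + 3*(I*√3)² + 4*(I*√3)) = 42538/30043 - (1 + 3*(-3) + 4*I*√3) = 42538/30043 - (1 - 9 + 4*I*√3) = 42538/30043 - (-8 + 4*I*√3) = 42538/30043 + (8 - 4*I*√3) = 282882/30043 - 4*I*√3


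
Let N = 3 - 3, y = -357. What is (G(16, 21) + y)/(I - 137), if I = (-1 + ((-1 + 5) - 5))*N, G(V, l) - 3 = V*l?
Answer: 18/137 ≈ 0.13139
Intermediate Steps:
G(V, l) = 3 + V*l
N = 0
I = 0 (I = (-1 + ((-1 + 5) - 5))*0 = (-1 + (4 - 5))*0 = (-1 - 1)*0 = -2*0 = 0)
(G(16, 21) + y)/(I - 137) = ((3 + 16*21) - 357)/(0 - 137) = ((3 + 336) - 357)/(-137) = (339 - 357)*(-1/137) = -18*(-1/137) = 18/137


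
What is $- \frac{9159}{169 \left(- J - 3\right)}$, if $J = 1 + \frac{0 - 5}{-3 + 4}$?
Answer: $- \frac{9159}{169} \approx -54.195$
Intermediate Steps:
$J = -4$ ($J = 1 - \frac{5}{1} = 1 - 5 = -4$)
$- \frac{9159}{169 \left(- J - 3\right)} = - \frac{9159}{169 \left(\left(-1\right) \left(-4\right) - 3\right)} = - \frac{9159}{169 \left(4 - 3\right)} = - \frac{9159}{169 \cdot 1} = - \frac{9159}{169}$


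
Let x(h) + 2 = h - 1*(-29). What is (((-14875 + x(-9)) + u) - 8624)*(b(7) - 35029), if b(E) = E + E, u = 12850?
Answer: 372244465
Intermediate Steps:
b(E) = 2*E
x(h) = 27 + h (x(h) = -2 + (h - 1*(-29)) = -2 + (h + 29) = -2 + (29 + h) = 27 + h)
(((-14875 + x(-9)) + u) - 8624)*(b(7) - 35029) = (((-14875 + (27 - 9)) + 12850) - 8624)*(2*7 - 35029) = (((-14875 + 18) + 12850) - 8624)*(14 - 35029) = ((-14857 + 12850) - 8624)*(-35015) = (-2007 - 8624)*(-35015) = -10631*(-35015) = 372244465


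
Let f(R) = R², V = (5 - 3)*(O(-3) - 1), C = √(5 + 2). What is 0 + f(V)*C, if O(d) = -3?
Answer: 64*√7 ≈ 169.33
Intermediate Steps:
C = √7 ≈ 2.6458
V = -8 (V = (5 - 3)*(-3 - 1) = 2*(-4) = -8)
0 + f(V)*C = 0 + (-8)²*√7 = 0 + 64*√7 = 64*√7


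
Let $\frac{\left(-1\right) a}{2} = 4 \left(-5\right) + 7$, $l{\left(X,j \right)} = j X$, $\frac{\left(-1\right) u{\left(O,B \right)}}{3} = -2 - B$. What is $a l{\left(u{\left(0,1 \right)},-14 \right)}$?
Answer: $-3276$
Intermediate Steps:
$u{\left(O,B \right)} = 6 + 3 B$ ($u{\left(O,B \right)} = - 3 \left(-2 - B\right) = 6 + 3 B$)
$l{\left(X,j \right)} = X j$
$a = 26$ ($a = - 2 \left(4 \left(-5\right) + 7\right) = - 2 \left(-20 + 7\right) = \left(-2\right) \left(-13\right) = 26$)
$a l{\left(u{\left(0,1 \right)},-14 \right)} = 26 \left(6 + 3 \cdot 1\right) \left(-14\right) = 26 \left(6 + 3\right) \left(-14\right) = 26 \cdot 9 \left(-14\right) = 26 \left(-126\right) = -3276$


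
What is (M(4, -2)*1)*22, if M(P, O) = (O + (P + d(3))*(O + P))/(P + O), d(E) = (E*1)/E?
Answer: 88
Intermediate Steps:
d(E) = 1 (d(E) = E/E = 1)
M(P, O) = (O + (1 + P)*(O + P))/(O + P) (M(P, O) = (O + (P + 1)*(O + P))/(P + O) = (O + (1 + P)*(O + P))/(O + P))
(M(4, -2)*1)*22 = (((4 + 4² + 2*(-2) - 2*4)/(-2 + 4))*1)*22 = (((4 + 16 - 4 - 8)/2)*1)*22 = (((½)*8)*1)*22 = (4*1)*22 = 4*22 = 88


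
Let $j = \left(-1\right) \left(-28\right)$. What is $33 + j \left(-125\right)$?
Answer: $-3467$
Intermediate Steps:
$j = 28$
$33 + j \left(-125\right) = 33 + 28 \left(-125\right) = 33 - 3500 = -3467$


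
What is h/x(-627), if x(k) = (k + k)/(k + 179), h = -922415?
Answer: -206620960/627 ≈ -3.2954e+5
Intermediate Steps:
x(k) = 2*k/(179 + k) (x(k) = (2*k)/(179 + k) = 2*k/(179 + k))
h/x(-627) = -922415/(2*(-627)/(179 - 627)) = -922415/(2*(-627)/(-448)) = -922415/(2*(-627)*(-1/448)) = -922415/627/224 = -922415*224/627 = -206620960/627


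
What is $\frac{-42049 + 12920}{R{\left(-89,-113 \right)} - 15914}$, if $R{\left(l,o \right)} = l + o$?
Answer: $\frac{29129}{16116} \approx 1.8075$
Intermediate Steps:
$\frac{-42049 + 12920}{R{\left(-89,-113 \right)} - 15914} = \frac{-42049 + 12920}{\left(-89 - 113\right) - 15914} = - \frac{29129}{-202 - 15914} = - \frac{29129}{-16116} = \left(-29129\right) \left(- \frac{1}{16116}\right) = \frac{29129}{16116}$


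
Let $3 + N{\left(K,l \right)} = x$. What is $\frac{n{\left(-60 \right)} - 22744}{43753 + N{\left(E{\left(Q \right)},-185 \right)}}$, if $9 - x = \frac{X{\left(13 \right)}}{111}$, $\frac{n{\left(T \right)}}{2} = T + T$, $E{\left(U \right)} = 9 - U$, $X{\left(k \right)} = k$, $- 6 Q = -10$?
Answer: $- \frac{637806}{1214309} \approx -0.52524$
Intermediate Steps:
$Q = \frac{5}{3}$ ($Q = \left(- \frac{1}{6}\right) \left(-10\right) = \frac{5}{3} \approx 1.6667$)
$n{\left(T \right)} = 4 T$ ($n{\left(T \right)} = 2 \left(T + T\right) = 2 \cdot 2 T = 4 T$)
$x = \frac{986}{111}$ ($x = 9 - \frac{13}{111} = \frac{986}{111} \approx 8.8829$)
$N{\left(K,l \right)} = \frac{653}{111}$ ($N{\left(K,l \right)} = -3 + \frac{986}{111} = \frac{653}{111}$)
$\frac{n{\left(-60 \right)} - 22744}{43753 + N{\left(E{\left(Q \right)},-185 \right)}} = \frac{4 \left(-60\right) - 22744}{43753 + \frac{653}{111}} = \frac{-240 - 22744}{\frac{4857236}{111}} = \left(-22984\right) \frac{111}{4857236} = - \frac{637806}{1214309}$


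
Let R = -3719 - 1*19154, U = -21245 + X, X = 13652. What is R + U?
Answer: -30466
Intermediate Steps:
U = -7593 (U = -21245 + 13652 = -7593)
R = -22873 (R = -3719 - 19154 = -22873)
R + U = -22873 - 7593 = -30466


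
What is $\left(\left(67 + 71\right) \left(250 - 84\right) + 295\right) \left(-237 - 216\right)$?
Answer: $-10510959$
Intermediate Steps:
$\left(\left(67 + 71\right) \left(250 - 84\right) + 295\right) \left(-237 - 216\right) = \left(138 \cdot 166 + 295\right) \left(-237 - 216\right) = \left(22908 + 295\right) \left(-453\right) = 23203 \left(-453\right) = -10510959$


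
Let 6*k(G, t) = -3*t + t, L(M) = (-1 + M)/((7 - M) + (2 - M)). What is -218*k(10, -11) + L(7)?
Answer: -12008/15 ≈ -800.53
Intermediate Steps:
L(M) = (-1 + M)/(9 - 2*M)
k(G, t) = -t/3 (k(G, t) = (-3*t + t)/6 = (-2*t)/6 = -t/3)
-218*k(10, -11) + L(7) = -(-218)*(-11)/3 + (1 - 1*7)/(-9 + 2*7) = -218*11/3 + (1 - 7)/(-9 + 14) = -2398/3 - 6/5 = -12008/15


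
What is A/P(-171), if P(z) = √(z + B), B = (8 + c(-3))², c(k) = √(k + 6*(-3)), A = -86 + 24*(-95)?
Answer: -1183/(2*√(-8 + I*√21)) ≈ -50.099 + 188.25*I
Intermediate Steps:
A = -2366 (A = -86 - 2280 = -2366)
c(k) = √(-18 + k) (c(k) = √(k - 18) = √(-18 + k))
B = (8 + I*√21)² (B = (8 + √(-18 - 3))² = (8 + √(-21))² = (8 + I*√21)² ≈ 43.0 + 73.321*I)
P(z) = √(z + (8 + I*√21)²)
A/P(-171) = -2366/√(-171 + (8 + I*√21)²)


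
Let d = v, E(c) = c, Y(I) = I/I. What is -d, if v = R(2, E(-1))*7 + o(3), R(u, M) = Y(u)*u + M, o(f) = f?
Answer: -10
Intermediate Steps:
Y(I) = 1
R(u, M) = M + u (R(u, M) = 1*u + M = u + M = M + u)
v = 10 (v = (-1 + 2)*7 + 3 = 1*7 + 3 = 7 + 3 = 10)
d = 10
-d = -1*10 = -10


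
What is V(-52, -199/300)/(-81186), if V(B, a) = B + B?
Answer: 52/40593 ≈ 0.0012810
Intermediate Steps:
V(B, a) = 2*B
V(-52, -199/300)/(-81186) = (2*(-52))/(-81186) = -104*(-1/81186) = 52/40593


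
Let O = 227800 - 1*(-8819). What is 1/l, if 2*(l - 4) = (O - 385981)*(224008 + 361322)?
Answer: -1/43713029726 ≈ -2.2876e-11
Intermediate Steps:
O = 236619 (O = 227800 + 8819 = 236619)
l = -43713029726 (l = 4 + ((236619 - 385981)*(224008 + 361322))/2 = 4 + (-149362*585330)/2 = 4 + (1/2)*(-87426059460) = 4 - 43713029730 = -43713029726)
1/l = 1/(-43713029726) = -1/43713029726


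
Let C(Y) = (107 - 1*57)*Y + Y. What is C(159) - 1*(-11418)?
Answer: 19527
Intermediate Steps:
C(Y) = 51*Y (C(Y) = (107 - 57)*Y + Y = 50*Y + Y = 51*Y)
C(159) - 1*(-11418) = 51*159 - 1*(-11418) = 8109 + 11418 = 19527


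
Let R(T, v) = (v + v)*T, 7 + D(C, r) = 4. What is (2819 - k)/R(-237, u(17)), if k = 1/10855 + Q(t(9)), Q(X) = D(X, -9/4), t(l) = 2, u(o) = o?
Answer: -30632809/87469590 ≈ -0.35021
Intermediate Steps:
D(C, r) = -3 (D(C, r) = -7 + 4 = -3)
Q(X) = -3
R(T, v) = 2*T*v (R(T, v) = (2*v)*T = 2*T*v)
k = -32564/10855 (k = 1/10855 - 3 = -32564/10855 ≈ -2.9999)
(2819 - k)/R(-237, u(17)) = (2819 - 1*(-32564/10855))/((2*(-237)*17)) = (2819 + 32564/10855)/(-8058) = (30632809/10855)*(-1/8058) = -30632809/87469590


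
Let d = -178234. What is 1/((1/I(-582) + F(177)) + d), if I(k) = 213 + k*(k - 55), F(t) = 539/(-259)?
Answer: -13725039/2446297164008 ≈ -5.6105e-6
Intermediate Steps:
F(t) = -77/37 (F(t) = 539*(-1/259) = -77/37)
I(k) = 213 + k*(-55 + k)
1/((1/I(-582) + F(177)) + d) = 1/((1/(213 + (-582)² - 55*(-582)) - 77/37) - 178234) = 1/((1/(213 + 338724 + 32010) - 77/37) - 178234) = 1/((1/370947 - 77/37) - 178234) = 1/(-28562882/13725039 - 178234) = 1/(-2446297164008/13725039) = -13725039/2446297164008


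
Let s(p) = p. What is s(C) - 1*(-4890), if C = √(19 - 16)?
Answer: 4890 + √3 ≈ 4891.7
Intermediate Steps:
C = √3 ≈ 1.7320
s(C) - 1*(-4890) = √3 - 1*(-4890) = √3 + 4890 = 4890 + √3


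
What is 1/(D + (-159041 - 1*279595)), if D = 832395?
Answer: 1/393759 ≈ 2.5396e-6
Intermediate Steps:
1/(D + (-159041 - 1*279595)) = 1/(832395 + (-159041 - 1*279595)) = 1/(832395 + (-159041 - 279595)) = 1/(832395 - 438636) = 1/393759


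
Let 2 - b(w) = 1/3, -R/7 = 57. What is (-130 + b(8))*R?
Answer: 51205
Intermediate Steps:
R = -399 (R = -7*57 = -399)
b(w) = 5/3 (b(w) = 2 - 1/3 = 5/3)
(-130 + b(8))*R = (-130 + 5/3)*(-399) = -385/3*(-399) = 51205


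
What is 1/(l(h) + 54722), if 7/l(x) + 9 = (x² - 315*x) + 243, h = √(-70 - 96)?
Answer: 901598249704/49337259446350009 - 2205*I*√166/49337259446350009 ≈ 1.8274e-5 - 5.7582e-13*I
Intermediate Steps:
h = I*√166 (h = √(-166) = I*√166 ≈ 12.884*I)
l(x) = 7/(234 + x² - 315*x) (l(x) = 7/(-9 + ((x² - 315*x) + 243)) = 7/(-9 + (243 + x² - 315*x)) = 7/(234 + x² - 315*x))
1/(l(h) + 54722) = 1/(7/(234 + (I*√166)² - 315*I*√166) + 54722) = 1/(7/(234 - 166 - 315*I*√166) + 54722) = 1/(7/(68 - 315*I*√166) + 54722) = 1/(54722 + 7/(68 - 315*I*√166))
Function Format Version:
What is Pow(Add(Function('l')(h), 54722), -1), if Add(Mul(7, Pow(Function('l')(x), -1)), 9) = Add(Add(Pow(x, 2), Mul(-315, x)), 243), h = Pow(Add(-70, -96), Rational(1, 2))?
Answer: Add(Rational(901598249704, 49337259446350009), Mul(Rational(-2205, 49337259446350009), I, Pow(166, Rational(1, 2)))) ≈ Add(1.8274e-5, Mul(-5.7582e-13, I))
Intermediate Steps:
h = Mul(I, Pow(166, Rational(1, 2))) (h = Pow(-166, Rational(1, 2)) = Mul(I, Pow(166, Rational(1, 2))) ≈ Mul(12.884, I))
Function('l')(x) = Mul(7, Pow(Add(234, Pow(x, 2), Mul(-315, x)), -1)) (Function('l')(x) = Mul(7, Pow(Add(-9, Add(Add(Pow(x, 2), Mul(-315, x)), 243)), -1)) = Mul(7, Pow(Add(-9, Add(243, Pow(x, 2), Mul(-315, x))), -1)) = Mul(7, Pow(Add(234, Pow(x, 2), Mul(-315, x)), -1)))
Pow(Add(Function('l')(h), 54722), -1) = Pow(Add(Mul(7, Pow(Add(234, Pow(Mul(I, Pow(166, Rational(1, 2))), 2), Mul(-315, Mul(I, Pow(166, Rational(1, 2))))), -1)), 54722), -1) = Pow(Add(Mul(7, Pow(Add(234, -166, Mul(-315, I, Pow(166, Rational(1, 2)))), -1)), 54722), -1) = Pow(Add(Mul(7, Pow(Add(68, Mul(-315, I, Pow(166, Rational(1, 2)))), -1)), 54722), -1) = Pow(Add(54722, Mul(7, Pow(Add(68, Mul(-315, I, Pow(166, Rational(1, 2)))), -1))), -1)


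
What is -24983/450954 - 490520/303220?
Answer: -1634123581/976701942 ≈ -1.6731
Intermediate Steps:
-24983/450954 - 490520/303220 = -24983*1/450954 - 490520*1/303220 = -3569/64422 - 24526/15161 = -1634123581/976701942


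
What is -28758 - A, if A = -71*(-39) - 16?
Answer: -31511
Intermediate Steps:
A = 2753 (A = 2769 - 16 = 2753)
-28758 - A = -28758 - 1*2753 = -28758 - 2753 = -31511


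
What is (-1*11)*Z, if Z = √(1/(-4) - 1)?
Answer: -11*I*√5/2 ≈ -12.298*I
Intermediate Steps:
Z = I*√5/2 (Z = √(-¼ - 1) = √(-5/4) = I*√5/2 ≈ 1.118*I)
(-1*11)*Z = (-1*11)*(I*√5/2) = -11*I*√5/2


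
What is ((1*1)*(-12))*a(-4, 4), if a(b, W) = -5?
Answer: 60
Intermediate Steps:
((1*1)*(-12))*a(-4, 4) = ((1*1)*(-12))*(-5) = (1*(-12))*(-5) = -12*(-5) = 60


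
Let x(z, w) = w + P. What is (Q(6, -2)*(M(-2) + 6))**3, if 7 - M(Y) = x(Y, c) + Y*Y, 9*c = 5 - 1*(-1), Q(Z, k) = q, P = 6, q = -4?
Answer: -21952/27 ≈ -813.04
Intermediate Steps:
Q(Z, k) = -4
c = 2/3 (c = (5 - 1*(-1))/9 = (5 + 1)/9 = (1/9)*6 = 2/3 ≈ 0.66667)
x(z, w) = 6 + w (x(z, w) = w + 6 = 6 + w)
M(Y) = 1/3 - Y**2 (M(Y) = 7 - ((6 + 2/3) + Y*Y) = 7 - (20/3 + Y**2) = 7 + (-20/3 - Y**2) = 1/3 - Y**2)
(Q(6, -2)*(M(-2) + 6))**3 = (-4*((1/3 - 1*(-2)**2) + 6))**3 = (-4*((1/3 - 1*4) + 6))**3 = (-4*((1/3 - 4) + 6))**3 = (-4*(-11/3 + 6))**3 = (-4*7/3)**3 = (-28/3)**3 = -21952/27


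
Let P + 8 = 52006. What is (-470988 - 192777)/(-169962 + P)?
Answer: 663765/117964 ≈ 5.6268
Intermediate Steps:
P = 51998 (P = -8 + 52006 = 51998)
(-470988 - 192777)/(-169962 + P) = (-470988 - 192777)/(-169962 + 51998) = -663765/(-117964) = -663765*(-1/117964) = 663765/117964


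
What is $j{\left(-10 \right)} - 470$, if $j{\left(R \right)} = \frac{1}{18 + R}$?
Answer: $- \frac{3759}{8} \approx -469.88$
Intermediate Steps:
$j{\left(-10 \right)} - 470 = \frac{1}{18 - 10} - 470 = \frac{1}{8} - 470 = - \frac{3759}{8}$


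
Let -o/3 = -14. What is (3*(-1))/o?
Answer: -1/14 ≈ -0.071429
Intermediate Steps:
o = 42 (o = -3*(-14) = 42)
(3*(-1))/o = (3*(-1))/42 = -3*1/42 = -1/14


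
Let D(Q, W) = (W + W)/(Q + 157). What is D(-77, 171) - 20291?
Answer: -811469/40 ≈ -20287.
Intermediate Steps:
D(Q, W) = 2*W/(157 + Q) (D(Q, W) = (2*W)/(157 + Q) = 2*W/(157 + Q))
D(-77, 171) - 20291 = 2*171/(157 - 77) - 20291 = 2*171/80 - 20291 = 2*171*(1/80) - 20291 = 171/40 - 20291 = -811469/40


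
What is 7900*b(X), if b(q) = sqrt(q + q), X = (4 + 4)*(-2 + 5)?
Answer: 31600*sqrt(3) ≈ 54733.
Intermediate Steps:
X = 24 (X = 8*3 = 24)
b(q) = sqrt(2)*sqrt(q) (b(q) = sqrt(2*q) = sqrt(2)*sqrt(q))
7900*b(X) = 7900*(sqrt(2)*sqrt(24)) = 7900*(sqrt(2)*(2*sqrt(6))) = 7900*(4*sqrt(3)) = 31600*sqrt(3)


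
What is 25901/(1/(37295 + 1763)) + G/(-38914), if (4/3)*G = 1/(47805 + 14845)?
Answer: 9865372183201287197/9751848400 ≈ 1.0116e+9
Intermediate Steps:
G = 3/250600 (G = 3/(4*(47805 + 14845)) = (¾)/62650 = (¾)*(1/62650) = 3/250600 ≈ 1.1971e-5)
25901/(1/(37295 + 1763)) + G/(-38914) = 25901/(1/(37295 + 1763)) + (3/250600)/(-38914) = 25901/(1/39058) + (3/250600)*(-1/38914) = 25901/(1/39058) - 3/9751848400 = 25901*39058 - 3/9751848400 = 1011641258 - 3/9751848400 = 9865372183201287197/9751848400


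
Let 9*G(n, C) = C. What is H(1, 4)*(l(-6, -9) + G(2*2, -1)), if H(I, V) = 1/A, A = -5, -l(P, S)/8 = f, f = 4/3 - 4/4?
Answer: 5/9 ≈ 0.55556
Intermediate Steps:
f = 1/3 (f = 4*(1/3) - 4*1/4 = 4/3 - 1 = 1/3 ≈ 0.33333)
l(P, S) = -8/3 (l(P, S) = -8*1/3 = -8/3)
H(I, V) = -1/5 (H(I, V) = 1/(-5) = -1/5)
G(n, C) = C/9
H(1, 4)*(l(-6, -9) + G(2*2, -1)) = -(-8/3 + (1/9)*(-1))/5 = -(-8/3 - 1/9)/5 = -1/5*(-25/9) = 5/9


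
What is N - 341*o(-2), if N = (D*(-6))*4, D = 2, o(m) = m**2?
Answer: -1412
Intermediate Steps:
N = -48 (N = (2*(-6))*4 = -12*4 = -48)
N - 341*o(-2) = -48 - 341*(-2)**2 = -48 - 341*4 = -48 - 1364 = -1412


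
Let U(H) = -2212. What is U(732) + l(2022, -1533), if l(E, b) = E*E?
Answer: 4086272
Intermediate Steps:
l(E, b) = E²
U(732) + l(2022, -1533) = -2212 + 2022² = -2212 + 4088484 = 4086272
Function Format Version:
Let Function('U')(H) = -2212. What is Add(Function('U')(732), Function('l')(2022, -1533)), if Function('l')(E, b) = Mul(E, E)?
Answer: 4086272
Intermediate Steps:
Function('l')(E, b) = Pow(E, 2)
Add(Function('U')(732), Function('l')(2022, -1533)) = Add(-2212, Pow(2022, 2)) = Add(-2212, 4088484) = 4086272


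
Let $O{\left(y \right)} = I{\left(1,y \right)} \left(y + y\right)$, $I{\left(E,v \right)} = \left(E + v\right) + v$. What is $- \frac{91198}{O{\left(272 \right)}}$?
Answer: $- \frac{45599}{148240} \approx -0.3076$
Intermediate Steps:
$I{\left(E,v \right)} = E + 2 v$
$O{\left(y \right)} = 2 y \left(1 + 2 y\right)$ ($O{\left(y \right)} = \left(1 + 2 y\right) \left(y + y\right) = \left(1 + 2 y\right) 2 y = 2 y \left(1 + 2 y\right)$)
$- \frac{91198}{O{\left(272 \right)}} = - \frac{91198}{2 \cdot 272 \left(1 + 2 \cdot 272\right)} = - \frac{91198}{2 \cdot 272 \left(1 + 544\right)} = - \frac{91198}{2 \cdot 272 \cdot 545} = - \frac{91198}{296480} = \left(-91198\right) \frac{1}{296480} = - \frac{45599}{148240}$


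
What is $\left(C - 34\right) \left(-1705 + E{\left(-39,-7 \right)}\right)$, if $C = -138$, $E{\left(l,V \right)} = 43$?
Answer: $285864$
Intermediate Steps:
$\left(C - 34\right) \left(-1705 + E{\left(-39,-7 \right)}\right) = \left(-138 - 34\right) \left(-1705 + 43\right) = \left(-172\right) \left(-1662\right) = 285864$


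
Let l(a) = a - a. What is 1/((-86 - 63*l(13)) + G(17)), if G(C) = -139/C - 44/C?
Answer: -17/1645 ≈ -0.010334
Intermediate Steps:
G(C) = -183/C
l(a) = 0
1/((-86 - 63*l(13)) + G(17)) = 1/((-86 - 63*0) - 183/17) = 1/((-86 + 0) - 183*1/17) = 1/(-86 - 183/17) = 1/(-1645/17) = -17/1645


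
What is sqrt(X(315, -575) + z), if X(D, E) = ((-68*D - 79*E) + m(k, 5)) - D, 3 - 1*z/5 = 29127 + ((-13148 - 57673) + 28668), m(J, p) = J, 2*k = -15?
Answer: sqrt(355310)/2 ≈ 298.04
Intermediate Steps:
k = -15/2 (k = (1/2)*(-15) = -15/2 ≈ -7.5000)
z = 65145 (z = 15 - 5*(29127 + ((-13148 - 57673) + 28668)) = 15 - 5*(29127 + (-70821 + 28668)) = 15 - 5*(29127 - 42153) = 15 - 5*(-13026) = 15 + 65130 = 65145)
X(D, E) = -15/2 - 79*E - 69*D (X(D, E) = ((-68*D - 79*E) - 15/2) - D = ((-79*E - 68*D) - 15/2) - D = (-15/2 - 79*E - 68*D) - D = -15/2 - 79*E - 69*D)
sqrt(X(315, -575) + z) = sqrt((-15/2 - 79*(-575) - 69*315) + 65145) = sqrt((-15/2 + 45425 - 21735) + 65145) = sqrt(47365/2 + 65145) = sqrt(177655/2) = sqrt(355310)/2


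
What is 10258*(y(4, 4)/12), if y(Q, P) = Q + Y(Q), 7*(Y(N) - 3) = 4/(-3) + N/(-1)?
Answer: 671899/126 ≈ 5332.5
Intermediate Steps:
Y(N) = 59/21 - N/7 (Y(N) = 3 + (4/(-3) + N/(-1))/7 = 3 + (4*(-⅓) + N*(-1))/7 = 3 + (-4/3 - N)/7 = 3 + (-4/21 - N/7) = 59/21 - N/7)
y(Q, P) = 59/21 + 6*Q/7 (y(Q, P) = Q + (59/21 - Q/7) = 59/21 + 6*Q/7)
10258*(y(4, 4)/12) = 10258*((59/21 + (6/7)*4)/12) = 10258*((59/21 + 24/7)*(1/12)) = 10258*((131/21)*(1/12)) = 10258*(131/252) = 671899/126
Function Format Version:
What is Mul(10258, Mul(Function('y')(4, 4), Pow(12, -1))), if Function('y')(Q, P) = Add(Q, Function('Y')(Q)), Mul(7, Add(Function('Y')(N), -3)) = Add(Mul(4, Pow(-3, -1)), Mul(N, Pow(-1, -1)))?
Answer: Rational(671899, 126) ≈ 5332.5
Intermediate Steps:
Function('Y')(N) = Add(Rational(59, 21), Mul(Rational(-1, 7), N)) (Function('Y')(N) = Add(3, Mul(Rational(1, 7), Add(Mul(4, Pow(-3, -1)), Mul(N, Pow(-1, -1))))) = Add(3, Mul(Rational(1, 7), Add(Mul(4, Rational(-1, 3)), Mul(N, -1)))) = Add(3, Mul(Rational(1, 7), Add(Rational(-4, 3), Mul(-1, N)))) = Add(3, Add(Rational(-4, 21), Mul(Rational(-1, 7), N))) = Add(Rational(59, 21), Mul(Rational(-1, 7), N)))
Function('y')(Q, P) = Add(Rational(59, 21), Mul(Rational(6, 7), Q)) (Function('y')(Q, P) = Add(Q, Add(Rational(59, 21), Mul(Rational(-1, 7), Q))) = Add(Rational(59, 21), Mul(Rational(6, 7), Q)))
Mul(10258, Mul(Function('y')(4, 4), Pow(12, -1))) = Mul(10258, Mul(Add(Rational(59, 21), Mul(Rational(6, 7), 4)), Pow(12, -1))) = Mul(10258, Mul(Add(Rational(59, 21), Rational(24, 7)), Rational(1, 12))) = Mul(10258, Mul(Rational(131, 21), Rational(1, 12))) = Mul(10258, Rational(131, 252)) = Rational(671899, 126)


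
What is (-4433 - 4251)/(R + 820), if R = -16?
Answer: -2171/201 ≈ -10.801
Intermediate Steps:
(-4433 - 4251)/(R + 820) = (-4433 - 4251)/(-16 + 820) = -8684/804 = -8684*1/804 = -2171/201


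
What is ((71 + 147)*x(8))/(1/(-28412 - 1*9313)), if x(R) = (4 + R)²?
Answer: -1184263200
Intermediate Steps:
((71 + 147)*x(8))/(1/(-28412 - 1*9313)) = ((71 + 147)*(4 + 8)²)/(1/(-28412 - 1*9313)) = (218*12²)/(1/(-28412 - 9313)) = (218*144)/(1/(-37725)) = 31392/(-1/37725) = 31392*(-37725) = -1184263200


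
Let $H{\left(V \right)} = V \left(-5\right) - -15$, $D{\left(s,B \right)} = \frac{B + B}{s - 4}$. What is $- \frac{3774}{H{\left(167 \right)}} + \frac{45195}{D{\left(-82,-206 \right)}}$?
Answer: $\frac{199294143}{21115} \approx 9438.5$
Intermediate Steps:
$D{\left(s,B \right)} = \frac{2 B}{-4 + s}$
$H{\left(V \right)} = 15 - 5 V$ ($H{\left(V \right)} = - 5 V + 15 = 15 - 5 V$)
$- \frac{3774}{H{\left(167 \right)}} + \frac{45195}{D{\left(-82,-206 \right)}} = - \frac{3774}{15 - 835} + \frac{45195}{2 \left(-206\right) \frac{1}{-4 - 82}} = - \frac{3774}{15 - 835} + \frac{45195}{2 \left(-206\right) \frac{1}{-86}} = - \frac{3774}{-820} + \frac{45195}{2 \left(-206\right) \left(- \frac{1}{86}\right)} = \left(-3774\right) \left(- \frac{1}{820}\right) + \frac{45195}{\frac{206}{43}} = \frac{1887}{410} + 45195 \cdot \frac{43}{206} = \frac{1887}{410} + \frac{1943385}{206} = \frac{199294143}{21115}$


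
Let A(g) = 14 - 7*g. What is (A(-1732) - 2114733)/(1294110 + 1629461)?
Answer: -2102595/2923571 ≈ -0.71919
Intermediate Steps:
(A(-1732) - 2114733)/(1294110 + 1629461) = ((14 - 7*(-1732)) - 2114733)/(1294110 + 1629461) = ((14 + 12124) - 2114733)/2923571 = (12138 - 2114733)*(1/2923571) = -2102595*1/2923571 = -2102595/2923571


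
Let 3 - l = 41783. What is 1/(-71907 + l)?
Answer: -1/113687 ≈ -8.7961e-6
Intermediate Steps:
l = -41780 (l = 3 - 1*41783 = 3 - 41783 = -41780)
1/(-71907 + l) = 1/(-71907 - 41780) = 1/(-113687) = -1/113687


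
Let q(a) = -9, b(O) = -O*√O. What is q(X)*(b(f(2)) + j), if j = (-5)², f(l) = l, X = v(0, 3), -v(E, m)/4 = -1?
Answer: -225 + 18*√2 ≈ -199.54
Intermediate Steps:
v(E, m) = 4 (v(E, m) = -4*(-1) = 4)
X = 4
b(O) = -O^(3/2)
j = 25
q(X)*(b(f(2)) + j) = -9*(-2^(3/2) + 25) = -9*(-2*√2 + 25) = -9*(25 - 2*√2) = -225 + 18*√2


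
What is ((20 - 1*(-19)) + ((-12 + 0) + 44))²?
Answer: 5041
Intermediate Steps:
((20 - 1*(-19)) + ((-12 + 0) + 44))² = ((20 + 19) + (-12 + 44))² = (39 + 32)² = 71² = 5041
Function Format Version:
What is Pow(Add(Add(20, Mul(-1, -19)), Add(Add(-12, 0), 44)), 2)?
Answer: 5041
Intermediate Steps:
Pow(Add(Add(20, Mul(-1, -19)), Add(Add(-12, 0), 44)), 2) = Pow(Add(Add(20, 19), Add(-12, 44)), 2) = Pow(Add(39, 32), 2) = Pow(71, 2) = 5041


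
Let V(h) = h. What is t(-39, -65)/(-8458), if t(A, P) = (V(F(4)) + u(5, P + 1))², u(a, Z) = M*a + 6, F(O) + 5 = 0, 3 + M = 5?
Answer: -121/8458 ≈ -0.014306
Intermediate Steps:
M = 2 (M = -3 + 5 = 2)
F(O) = -5 (F(O) = -5 + 0 = -5)
u(a, Z) = 6 + 2*a (u(a, Z) = 2*a + 6 = 6 + 2*a)
t(A, P) = 121 (t(A, P) = (-5 + (6 + 2*5))² = (-5 + (6 + 10))² = (-5 + 16)² = 11² = 121)
t(-39, -65)/(-8458) = 121/(-8458) = 121*(-1/8458) = -121/8458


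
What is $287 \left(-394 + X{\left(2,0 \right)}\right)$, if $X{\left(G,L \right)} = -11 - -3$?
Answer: $-115374$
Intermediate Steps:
$X{\left(G,L \right)} = -8$ ($X{\left(G,L \right)} = -11 + 3 = -8$)
$287 \left(-394 + X{\left(2,0 \right)}\right) = 287 \left(-394 - 8\right) = 287 \left(-402\right) = -115374$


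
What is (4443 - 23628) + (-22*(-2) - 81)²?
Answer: -17816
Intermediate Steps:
(4443 - 23628) + (-22*(-2) - 81)² = -19185 + (44 - 81)² = -19185 + (-37)² = -19185 + 1369 = -17816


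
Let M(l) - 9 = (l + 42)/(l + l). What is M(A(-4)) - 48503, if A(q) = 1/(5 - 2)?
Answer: -96861/2 ≈ -48431.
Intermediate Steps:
A(q) = ⅓ (A(q) = 1/3 = ⅓)
M(l) = 9 + (42 + l)/(2*l) (M(l) = 9 + (l + 42)/(l + l) = 9 + (42 + l)/((2*l)) = 9 + (42 + l)*(1/(2*l)) = 9 + (42 + l)/(2*l))
M(A(-4)) - 48503 = (19/2 + 21/(⅓)) - 48503 = (19/2 + 21*3) - 48503 = (19/2 + 63) - 48503 = 145/2 - 48503 = -96861/2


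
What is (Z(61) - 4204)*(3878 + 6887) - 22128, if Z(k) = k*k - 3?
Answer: -5253918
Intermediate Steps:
Z(k) = -3 + k² (Z(k) = k² - 3 = -3 + k²)
(Z(61) - 4204)*(3878 + 6887) - 22128 = ((-3 + 61²) - 4204)*(3878 + 6887) - 22128 = ((-3 + 3721) - 4204)*10765 - 22128 = (3718 - 4204)*10765 - 22128 = -486*10765 - 22128 = -5231790 - 22128 = -5253918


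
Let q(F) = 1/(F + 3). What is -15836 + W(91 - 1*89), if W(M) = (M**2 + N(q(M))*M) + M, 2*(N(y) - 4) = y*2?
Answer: -79108/5 ≈ -15822.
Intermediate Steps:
q(F) = 1/(3 + F)
N(y) = 4 + y (N(y) = 4 + (y*2)/2 = 4 + (2*y)/2 = 4 + y)
W(M) = M + M**2 + M*(4 + 1/(3 + M)) (W(M) = (M**2 + (4 + 1/(3 + M))*M) + M = (M**2 + M*(4 + 1/(3 + M))) + M = M + M**2 + M*(4 + 1/(3 + M)))
-15836 + W(91 - 1*89) = -15836 + (91 - 1*89)*(16 + (91 - 1*89)**2 + 8*(91 - 1*89))/(3 + (91 - 1*89)) = -15836 + (91 - 89)*(16 + (91 - 89)**2 + 8*(91 - 89))/(3 + (91 - 89)) = -15836 + 2*(16 + 2**2 + 8*2)/(3 + 2) = -15836 + 2*(16 + 4 + 16)/5 = -15836 + 2*(1/5)*36 = -15836 + 72/5 = -79108/5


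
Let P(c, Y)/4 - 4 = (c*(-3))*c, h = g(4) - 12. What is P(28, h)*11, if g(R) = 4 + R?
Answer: -103312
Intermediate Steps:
h = -4 (h = (4 + 4) - 12 = 8 - 12 = -4)
P(c, Y) = 16 - 12*c**2 (P(c, Y) = 16 + 4*((c*(-3))*c) = 16 + 4*((-3*c)*c) = 16 + 4*(-3*c**2) = 16 - 12*c**2)
P(28, h)*11 = (16 - 12*28**2)*11 = (16 - 12*784)*11 = (16 - 9408)*11 = -9392*11 = -103312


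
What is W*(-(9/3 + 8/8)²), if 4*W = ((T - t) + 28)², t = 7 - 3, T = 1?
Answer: -2500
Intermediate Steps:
t = 4
W = 625/4 (W = ((1 - 1*4) + 28)²/4 = ((1 - 4) + 28)²/4 = (-3 + 28)²/4 = (¼)*25² = (¼)*625 = 625/4 ≈ 156.25)
W*(-(9/3 + 8/8)²) = 625*(-(9/3 + 8/8)²)/4 = 625*(-(9*(⅓) + 8*(⅛))²)/4 = 625*(-(3 + 1)²)/4 = 625*(-1*4²)/4 = 625*(-1*16)/4 = (625/4)*(-16) = -2500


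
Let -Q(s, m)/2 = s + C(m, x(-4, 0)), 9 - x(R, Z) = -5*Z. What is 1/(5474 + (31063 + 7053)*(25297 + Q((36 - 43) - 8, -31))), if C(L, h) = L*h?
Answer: 1/986638134 ≈ 1.0135e-9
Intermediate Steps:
x(R, Z) = 9 + 5*Z (x(R, Z) = 9 - (-5)*Z = 9 + 5*Z)
Q(s, m) = -18*m - 2*s (Q(s, m) = -2*(s + m*(9 + 5*0)) = -2*(s + m*(9 + 0)) = -2*(s + m*9) = -2*(s + 9*m) = -18*m - 2*s)
1/(5474 + (31063 + 7053)*(25297 + Q((36 - 43) - 8, -31))) = 1/(5474 + (31063 + 7053)*(25297 + (-18*(-31) - 2*((36 - 43) - 8)))) = 1/(5474 + 38116*(25297 + (558 - 2*(-7 - 8)))) = 1/(5474 + 38116*(25297 + (558 - 2*(-15)))) = 1/(5474 + 38116*(25297 + (558 + 30))) = 1/(5474 + 38116*(25297 + 588)) = 1/(5474 + 38116*25885) = 1/(5474 + 986632660) = 1/986638134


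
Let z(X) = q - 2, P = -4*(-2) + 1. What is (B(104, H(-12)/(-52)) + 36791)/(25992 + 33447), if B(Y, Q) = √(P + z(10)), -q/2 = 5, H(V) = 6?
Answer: 36791/59439 + I*√3/59439 ≈ 0.61897 + 2.914e-5*I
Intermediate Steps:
P = 9 (P = 8 + 1 = 9)
q = -10 (q = -2*5 = -10)
z(X) = -12 (z(X) = -10 - 2 = -12)
B(Y, Q) = I*√3 (B(Y, Q) = √(9 - 12) = √(-3) = I*√3)
(B(104, H(-12)/(-52)) + 36791)/(25992 + 33447) = (I*√3 + 36791)/(25992 + 33447) = (36791 + I*√3)/59439 = (36791 + I*√3)*(1/59439) = 36791/59439 + I*√3/59439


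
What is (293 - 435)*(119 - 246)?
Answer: 18034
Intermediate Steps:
(293 - 435)*(119 - 246) = -142*(-127) = 18034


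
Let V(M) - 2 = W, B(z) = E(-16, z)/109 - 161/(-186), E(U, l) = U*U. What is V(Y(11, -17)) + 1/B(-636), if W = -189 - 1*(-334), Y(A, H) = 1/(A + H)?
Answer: 9599529/65165 ≈ 147.31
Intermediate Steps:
E(U, l) = U**2
W = 145 (W = -189 + 334 = 145)
B(z) = 65165/20274 (B(z) = (-16)**2/109 - 161/(-186) = 256*(1/109) - 161*(-1/186) = 256/109 + 161/186 = 65165/20274)
V(M) = 147 (V(M) = 2 + 145 = 147)
V(Y(11, -17)) + 1/B(-636) = 147 + 1/(65165/20274) = 147 + 20274/65165 = 9599529/65165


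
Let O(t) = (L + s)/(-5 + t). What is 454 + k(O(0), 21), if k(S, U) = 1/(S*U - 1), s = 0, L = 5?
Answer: 9987/22 ≈ 453.95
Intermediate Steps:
O(t) = 5/(-5 + t) (O(t) = (5 + 0)/(-5 + t) = 5/(-5 + t))
k(S, U) = 1/(-1 + S*U)
454 + k(O(0), 21) = 454 + 1/(-1 + (5/(-5 + 0))*21) = 454 + 1/(-1 + (5/(-5))*21) = 454 + 1/(-1 + (5*(-⅕))*21) = 454 + 1/(-1 - 1*21) = 454 + 1/(-1 - 21) = 454 + 1/(-22) = 454 - 1/22 = 9987/22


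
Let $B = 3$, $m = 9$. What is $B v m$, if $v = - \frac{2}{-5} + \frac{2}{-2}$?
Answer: $- \frac{81}{5} \approx -16.2$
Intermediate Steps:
$v = - \frac{3}{5}$ ($v = \left(-2\right) \left(- \frac{1}{5}\right) + 2 \left(- \frac{1}{2}\right) = \frac{2}{5} - 1 = - \frac{3}{5} \approx -0.6$)
$B v m = 3 \left(- \frac{3}{5}\right) 9 = \left(- \frac{9}{5}\right) 9 = - \frac{81}{5}$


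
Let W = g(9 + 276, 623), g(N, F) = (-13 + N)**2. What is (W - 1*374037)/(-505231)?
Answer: 300053/505231 ≈ 0.59389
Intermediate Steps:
W = 73984 (W = (-13 + (9 + 276))**2 = (-13 + 285)**2 = 272**2 = 73984)
(W - 1*374037)/(-505231) = (73984 - 1*374037)/(-505231) = (73984 - 374037)*(-1/505231) = -300053*(-1/505231) = 300053/505231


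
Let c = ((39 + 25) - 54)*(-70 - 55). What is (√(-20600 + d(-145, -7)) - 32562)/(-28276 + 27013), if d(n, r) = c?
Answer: 10854/421 - 5*I*√874/1263 ≈ 25.781 - 0.11704*I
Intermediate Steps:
c = -1250 (c = (64 - 54)*(-125) = 10*(-125) = -1250)
d(n, r) = -1250
(√(-20600 + d(-145, -7)) - 32562)/(-28276 + 27013) = (√(-20600 - 1250) - 32562)/(-28276 + 27013) = (√(-21850) - 32562)/(-1263) = (5*I*√874 - 32562)*(-1/1263) = (-32562 + 5*I*√874)*(-1/1263) = 10854/421 - 5*I*√874/1263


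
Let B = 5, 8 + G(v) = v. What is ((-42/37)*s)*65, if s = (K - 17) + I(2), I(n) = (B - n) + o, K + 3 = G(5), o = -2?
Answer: 60060/37 ≈ 1623.2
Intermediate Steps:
G(v) = -8 + v
K = -6 (K = -3 + (-8 + 5) = -3 - 3 = -6)
I(n) = 3 - n (I(n) = (5 - n) - 2 = 3 - n)
s = -22 (s = (-6 - 17) + (3 - 1*2) = -23 + (3 - 2) = -23 + 1 = -22)
((-42/37)*s)*65 = (-42/37*(-22))*65 = (-42*1/37*(-22))*65 = -42/37*(-22)*65 = (924/37)*65 = 60060/37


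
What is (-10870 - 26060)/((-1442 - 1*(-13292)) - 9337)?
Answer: -36930/2513 ≈ -14.696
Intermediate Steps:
(-10870 - 26060)/((-1442 - 1*(-13292)) - 9337) = -36930/((-1442 + 13292) - 9337) = -36930/(11850 - 9337) = -36930/2513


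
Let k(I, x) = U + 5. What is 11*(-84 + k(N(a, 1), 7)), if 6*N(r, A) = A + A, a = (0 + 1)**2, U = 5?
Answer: -814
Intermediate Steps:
a = 1 (a = 1**2 = 1)
N(r, A) = A/3 (N(r, A) = (A + A)/6 = (2*A)/6 = A/3)
k(I, x) = 10 (k(I, x) = 5 + 5 = 10)
11*(-84 + k(N(a, 1), 7)) = 11*(-84 + 10) = 11*(-74) = -814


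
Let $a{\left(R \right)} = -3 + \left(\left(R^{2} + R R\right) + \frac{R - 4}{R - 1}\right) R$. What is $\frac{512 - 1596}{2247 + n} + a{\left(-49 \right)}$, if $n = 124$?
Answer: $- \frac{27901145237}{118550} \approx -2.3535 \cdot 10^{5}$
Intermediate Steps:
$a{\left(R \right)} = -3 + R \left(2 R^{2} + \frac{-4 + R}{-1 + R}\right)$ ($a{\left(R \right)} = -3 + \left(\left(R^{2} + R^{2}\right) + \frac{-4 + R}{-1 + R}\right) R = -3 + \left(2 R^{2} + \frac{-4 + R}{-1 + R}\right) R = -3 + R \left(2 R^{2} + \frac{-4 + R}{-1 + R}\right)$)
$\frac{512 - 1596}{2247 + n} + a{\left(-49 \right)} = \frac{512 - 1596}{2247 + 124} + \frac{3 + \left(-49\right)^{2} - -343 - 2 \left(-49\right)^{3} + 2 \left(-49\right)^{4}}{-1 - 49} = - \frac{1084}{2371} + \frac{3 + 2401 + 343 - -235298 + 2 \cdot 5764801}{-50} = \left(-1084\right) \frac{1}{2371} - \frac{3 + 2401 + 343 + 235298 + 11529602}{50} = - \frac{1084}{2371} - \frac{11767647}{50} = - \frac{27901145237}{118550}$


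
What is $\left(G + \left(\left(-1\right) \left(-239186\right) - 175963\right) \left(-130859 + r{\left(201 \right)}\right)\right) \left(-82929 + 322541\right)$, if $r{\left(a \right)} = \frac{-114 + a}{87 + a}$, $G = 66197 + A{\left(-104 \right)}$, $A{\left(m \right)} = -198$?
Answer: $- \frac{47576669362326203}{24} \approx -1.9824 \cdot 10^{15}$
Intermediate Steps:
$G = 65999$ ($G = 66197 - 198 = 65999$)
$r{\left(a \right)} = \frac{-114 + a}{87 + a}$
$\left(G + \left(\left(-1\right) \left(-239186\right) - 175963\right) \left(-130859 + r{\left(201 \right)}\right)\right) \left(-82929 + 322541\right) = \left(65999 + \left(\left(-1\right) \left(-239186\right) - 175963\right) \left(-130859 + \frac{-114 + 201}{87 + 201}\right)\right) \left(-82929 + 322541\right) = \left(65999 + \left(239186 - 175963\right) \left(-130859 + \frac{1}{288} \cdot 87\right)\right) 239612 = \left(65999 + 63223 \left(-130859 + \frac{1}{288} \cdot 87\right)\right) 239612 = \left(65999 + 63223 \left(-130859 + \frac{29}{96}\right)\right) 239612 = \left(65999 + 63223 \left(- \frac{12562435}{96}\right)\right) 239612 = \left(65999 - \frac{794234828005}{96}\right) 239612 = \left(- \frac{794228492101}{96}\right) 239612 = - \frac{47576669362326203}{24}$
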